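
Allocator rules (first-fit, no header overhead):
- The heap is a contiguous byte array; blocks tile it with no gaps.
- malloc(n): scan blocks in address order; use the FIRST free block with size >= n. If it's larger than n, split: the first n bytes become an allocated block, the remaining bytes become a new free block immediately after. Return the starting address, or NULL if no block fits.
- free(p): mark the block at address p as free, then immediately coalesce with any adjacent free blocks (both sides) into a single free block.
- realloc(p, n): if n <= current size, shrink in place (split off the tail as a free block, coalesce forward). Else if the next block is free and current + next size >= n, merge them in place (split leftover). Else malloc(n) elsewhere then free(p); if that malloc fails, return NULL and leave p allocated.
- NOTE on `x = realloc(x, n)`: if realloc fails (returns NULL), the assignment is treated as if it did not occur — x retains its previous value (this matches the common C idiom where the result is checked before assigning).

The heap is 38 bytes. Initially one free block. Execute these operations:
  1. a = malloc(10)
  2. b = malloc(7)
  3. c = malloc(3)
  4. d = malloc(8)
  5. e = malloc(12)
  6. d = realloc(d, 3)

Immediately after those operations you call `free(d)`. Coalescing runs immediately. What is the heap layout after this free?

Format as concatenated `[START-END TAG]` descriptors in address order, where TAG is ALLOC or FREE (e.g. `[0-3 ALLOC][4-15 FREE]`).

Answer: [0-9 ALLOC][10-16 ALLOC][17-19 ALLOC][20-37 FREE]

Derivation:
Op 1: a = malloc(10) -> a = 0; heap: [0-9 ALLOC][10-37 FREE]
Op 2: b = malloc(7) -> b = 10; heap: [0-9 ALLOC][10-16 ALLOC][17-37 FREE]
Op 3: c = malloc(3) -> c = 17; heap: [0-9 ALLOC][10-16 ALLOC][17-19 ALLOC][20-37 FREE]
Op 4: d = malloc(8) -> d = 20; heap: [0-9 ALLOC][10-16 ALLOC][17-19 ALLOC][20-27 ALLOC][28-37 FREE]
Op 5: e = malloc(12) -> e = NULL; heap: [0-9 ALLOC][10-16 ALLOC][17-19 ALLOC][20-27 ALLOC][28-37 FREE]
Op 6: d = realloc(d, 3) -> d = 20; heap: [0-9 ALLOC][10-16 ALLOC][17-19 ALLOC][20-22 ALLOC][23-37 FREE]
free(d): d = 20 -> block [20-22 ALLOC]; mark free, coalesce with adjacent free neighbors -> [0-9 ALLOC][10-16 ALLOC][17-19 ALLOC][20-37 FREE]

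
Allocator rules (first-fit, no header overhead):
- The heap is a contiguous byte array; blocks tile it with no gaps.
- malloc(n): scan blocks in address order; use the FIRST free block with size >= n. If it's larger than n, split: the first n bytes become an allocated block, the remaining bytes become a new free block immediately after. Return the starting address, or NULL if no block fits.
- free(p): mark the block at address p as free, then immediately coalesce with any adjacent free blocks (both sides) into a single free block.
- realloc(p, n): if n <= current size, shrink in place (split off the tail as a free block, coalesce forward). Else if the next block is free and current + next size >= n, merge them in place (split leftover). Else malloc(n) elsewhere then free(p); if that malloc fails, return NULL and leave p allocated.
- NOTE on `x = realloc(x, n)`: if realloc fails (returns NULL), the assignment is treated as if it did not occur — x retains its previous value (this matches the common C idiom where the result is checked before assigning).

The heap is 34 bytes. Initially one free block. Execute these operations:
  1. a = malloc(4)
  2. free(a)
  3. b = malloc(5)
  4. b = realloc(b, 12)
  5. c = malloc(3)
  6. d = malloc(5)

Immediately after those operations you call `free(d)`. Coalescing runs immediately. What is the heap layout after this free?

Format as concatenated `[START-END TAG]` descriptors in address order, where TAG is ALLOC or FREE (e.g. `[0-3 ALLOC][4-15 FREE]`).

Op 1: a = malloc(4) -> a = 0; heap: [0-3 ALLOC][4-33 FREE]
Op 2: free(a) -> (freed a); heap: [0-33 FREE]
Op 3: b = malloc(5) -> b = 0; heap: [0-4 ALLOC][5-33 FREE]
Op 4: b = realloc(b, 12) -> b = 0; heap: [0-11 ALLOC][12-33 FREE]
Op 5: c = malloc(3) -> c = 12; heap: [0-11 ALLOC][12-14 ALLOC][15-33 FREE]
Op 6: d = malloc(5) -> d = 15; heap: [0-11 ALLOC][12-14 ALLOC][15-19 ALLOC][20-33 FREE]
free(d): d = 15 -> block [15-19 ALLOC]; mark free, coalesce with adjacent free neighbors -> [0-11 ALLOC][12-14 ALLOC][15-33 FREE]

Answer: [0-11 ALLOC][12-14 ALLOC][15-33 FREE]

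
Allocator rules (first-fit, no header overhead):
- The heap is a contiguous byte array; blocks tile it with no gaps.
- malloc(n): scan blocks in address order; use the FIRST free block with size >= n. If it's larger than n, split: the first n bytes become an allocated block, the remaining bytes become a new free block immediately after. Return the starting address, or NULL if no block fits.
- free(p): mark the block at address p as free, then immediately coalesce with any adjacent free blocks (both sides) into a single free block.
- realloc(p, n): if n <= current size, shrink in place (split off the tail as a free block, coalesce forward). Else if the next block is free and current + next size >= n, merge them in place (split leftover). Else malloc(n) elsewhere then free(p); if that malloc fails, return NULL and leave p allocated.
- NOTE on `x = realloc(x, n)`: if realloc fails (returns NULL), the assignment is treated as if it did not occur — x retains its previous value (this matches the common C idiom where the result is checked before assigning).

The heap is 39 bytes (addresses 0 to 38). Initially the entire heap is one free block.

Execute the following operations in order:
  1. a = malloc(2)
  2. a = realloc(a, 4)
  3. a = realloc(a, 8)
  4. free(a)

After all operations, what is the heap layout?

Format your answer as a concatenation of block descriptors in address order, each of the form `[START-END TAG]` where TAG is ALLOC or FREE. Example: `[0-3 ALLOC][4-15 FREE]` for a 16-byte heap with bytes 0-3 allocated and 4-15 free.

Answer: [0-38 FREE]

Derivation:
Op 1: a = malloc(2) -> a = 0; heap: [0-1 ALLOC][2-38 FREE]
Op 2: a = realloc(a, 4) -> a = 0; heap: [0-3 ALLOC][4-38 FREE]
Op 3: a = realloc(a, 8) -> a = 0; heap: [0-7 ALLOC][8-38 FREE]
Op 4: free(a) -> (freed a); heap: [0-38 FREE]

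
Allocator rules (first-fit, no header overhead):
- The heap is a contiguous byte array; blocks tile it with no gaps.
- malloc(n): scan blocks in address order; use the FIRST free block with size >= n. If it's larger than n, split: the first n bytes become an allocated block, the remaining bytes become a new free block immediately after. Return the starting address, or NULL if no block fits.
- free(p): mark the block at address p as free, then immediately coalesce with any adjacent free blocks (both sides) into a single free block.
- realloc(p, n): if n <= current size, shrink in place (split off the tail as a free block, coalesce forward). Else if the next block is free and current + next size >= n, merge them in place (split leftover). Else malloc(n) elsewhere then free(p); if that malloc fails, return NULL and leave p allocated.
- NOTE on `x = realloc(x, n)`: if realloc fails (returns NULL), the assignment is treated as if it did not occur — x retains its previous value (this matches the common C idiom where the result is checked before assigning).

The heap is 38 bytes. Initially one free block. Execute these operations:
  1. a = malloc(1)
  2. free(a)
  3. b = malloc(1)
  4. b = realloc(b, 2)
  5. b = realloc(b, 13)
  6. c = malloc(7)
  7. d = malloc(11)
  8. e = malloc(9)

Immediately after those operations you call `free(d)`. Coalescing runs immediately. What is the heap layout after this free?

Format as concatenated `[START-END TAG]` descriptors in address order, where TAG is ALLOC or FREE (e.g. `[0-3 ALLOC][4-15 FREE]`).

Answer: [0-12 ALLOC][13-19 ALLOC][20-37 FREE]

Derivation:
Op 1: a = malloc(1) -> a = 0; heap: [0-0 ALLOC][1-37 FREE]
Op 2: free(a) -> (freed a); heap: [0-37 FREE]
Op 3: b = malloc(1) -> b = 0; heap: [0-0 ALLOC][1-37 FREE]
Op 4: b = realloc(b, 2) -> b = 0; heap: [0-1 ALLOC][2-37 FREE]
Op 5: b = realloc(b, 13) -> b = 0; heap: [0-12 ALLOC][13-37 FREE]
Op 6: c = malloc(7) -> c = 13; heap: [0-12 ALLOC][13-19 ALLOC][20-37 FREE]
Op 7: d = malloc(11) -> d = 20; heap: [0-12 ALLOC][13-19 ALLOC][20-30 ALLOC][31-37 FREE]
Op 8: e = malloc(9) -> e = NULL; heap: [0-12 ALLOC][13-19 ALLOC][20-30 ALLOC][31-37 FREE]
free(d): d = 20 -> block [20-30 ALLOC]; mark free, coalesce with adjacent free neighbors -> [0-12 ALLOC][13-19 ALLOC][20-37 FREE]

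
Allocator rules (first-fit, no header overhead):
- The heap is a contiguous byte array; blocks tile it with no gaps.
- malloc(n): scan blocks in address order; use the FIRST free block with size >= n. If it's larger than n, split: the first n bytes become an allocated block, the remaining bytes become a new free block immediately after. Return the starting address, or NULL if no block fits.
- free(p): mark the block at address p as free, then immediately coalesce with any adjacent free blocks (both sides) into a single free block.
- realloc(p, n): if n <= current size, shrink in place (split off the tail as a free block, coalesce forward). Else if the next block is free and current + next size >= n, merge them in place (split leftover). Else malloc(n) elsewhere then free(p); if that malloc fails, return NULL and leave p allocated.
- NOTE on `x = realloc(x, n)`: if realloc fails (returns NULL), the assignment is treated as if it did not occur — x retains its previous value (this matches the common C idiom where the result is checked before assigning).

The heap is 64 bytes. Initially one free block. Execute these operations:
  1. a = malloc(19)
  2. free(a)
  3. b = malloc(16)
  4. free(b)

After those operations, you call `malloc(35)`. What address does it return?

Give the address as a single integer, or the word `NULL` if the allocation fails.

Op 1: a = malloc(19) -> a = 0; heap: [0-18 ALLOC][19-63 FREE]
Op 2: free(a) -> (freed a); heap: [0-63 FREE]
Op 3: b = malloc(16) -> b = 0; heap: [0-15 ALLOC][16-63 FREE]
Op 4: free(b) -> (freed b); heap: [0-63 FREE]
malloc(35): first-fit scan over [0-63 FREE] -> 0

Answer: 0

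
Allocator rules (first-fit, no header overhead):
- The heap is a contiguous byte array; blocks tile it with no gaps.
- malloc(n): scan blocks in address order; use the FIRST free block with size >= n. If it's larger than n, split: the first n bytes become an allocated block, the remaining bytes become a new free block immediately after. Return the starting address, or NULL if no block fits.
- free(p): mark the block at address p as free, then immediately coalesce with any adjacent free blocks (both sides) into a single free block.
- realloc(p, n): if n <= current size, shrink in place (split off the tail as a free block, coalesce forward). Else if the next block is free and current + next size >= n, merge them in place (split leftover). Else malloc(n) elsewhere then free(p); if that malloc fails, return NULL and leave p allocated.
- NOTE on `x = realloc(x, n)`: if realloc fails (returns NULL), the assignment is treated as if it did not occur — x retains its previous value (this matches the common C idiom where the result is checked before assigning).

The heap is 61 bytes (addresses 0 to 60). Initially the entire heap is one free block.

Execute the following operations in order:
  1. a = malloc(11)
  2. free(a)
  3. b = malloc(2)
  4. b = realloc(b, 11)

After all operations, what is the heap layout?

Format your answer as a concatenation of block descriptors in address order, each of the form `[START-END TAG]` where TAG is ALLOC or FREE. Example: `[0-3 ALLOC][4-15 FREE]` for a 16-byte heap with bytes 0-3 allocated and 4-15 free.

Op 1: a = malloc(11) -> a = 0; heap: [0-10 ALLOC][11-60 FREE]
Op 2: free(a) -> (freed a); heap: [0-60 FREE]
Op 3: b = malloc(2) -> b = 0; heap: [0-1 ALLOC][2-60 FREE]
Op 4: b = realloc(b, 11) -> b = 0; heap: [0-10 ALLOC][11-60 FREE]

Answer: [0-10 ALLOC][11-60 FREE]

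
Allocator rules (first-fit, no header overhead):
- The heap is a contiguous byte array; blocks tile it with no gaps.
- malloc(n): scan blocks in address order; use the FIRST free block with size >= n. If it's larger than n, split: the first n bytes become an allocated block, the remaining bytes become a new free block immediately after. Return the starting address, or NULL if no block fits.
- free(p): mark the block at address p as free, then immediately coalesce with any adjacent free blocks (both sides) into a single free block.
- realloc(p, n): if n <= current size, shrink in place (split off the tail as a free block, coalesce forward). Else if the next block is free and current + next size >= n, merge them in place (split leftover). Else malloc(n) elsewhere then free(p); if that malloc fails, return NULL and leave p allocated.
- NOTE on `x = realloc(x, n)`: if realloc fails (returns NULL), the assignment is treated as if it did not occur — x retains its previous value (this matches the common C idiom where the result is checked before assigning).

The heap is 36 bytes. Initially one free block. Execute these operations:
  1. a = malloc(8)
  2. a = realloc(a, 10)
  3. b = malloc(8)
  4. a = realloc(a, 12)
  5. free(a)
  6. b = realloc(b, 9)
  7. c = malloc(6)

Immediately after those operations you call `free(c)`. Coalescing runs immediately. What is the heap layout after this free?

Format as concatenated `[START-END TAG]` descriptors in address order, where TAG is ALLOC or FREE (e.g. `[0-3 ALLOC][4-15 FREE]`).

Answer: [0-9 FREE][10-18 ALLOC][19-35 FREE]

Derivation:
Op 1: a = malloc(8) -> a = 0; heap: [0-7 ALLOC][8-35 FREE]
Op 2: a = realloc(a, 10) -> a = 0; heap: [0-9 ALLOC][10-35 FREE]
Op 3: b = malloc(8) -> b = 10; heap: [0-9 ALLOC][10-17 ALLOC][18-35 FREE]
Op 4: a = realloc(a, 12) -> a = 18; heap: [0-9 FREE][10-17 ALLOC][18-29 ALLOC][30-35 FREE]
Op 5: free(a) -> (freed a); heap: [0-9 FREE][10-17 ALLOC][18-35 FREE]
Op 6: b = realloc(b, 9) -> b = 10; heap: [0-9 FREE][10-18 ALLOC][19-35 FREE]
Op 7: c = malloc(6) -> c = 0; heap: [0-5 ALLOC][6-9 FREE][10-18 ALLOC][19-35 FREE]
free(c): c = 0 -> block [0-5 ALLOC]; mark free, coalesce with adjacent free neighbors -> [0-9 FREE][10-18 ALLOC][19-35 FREE]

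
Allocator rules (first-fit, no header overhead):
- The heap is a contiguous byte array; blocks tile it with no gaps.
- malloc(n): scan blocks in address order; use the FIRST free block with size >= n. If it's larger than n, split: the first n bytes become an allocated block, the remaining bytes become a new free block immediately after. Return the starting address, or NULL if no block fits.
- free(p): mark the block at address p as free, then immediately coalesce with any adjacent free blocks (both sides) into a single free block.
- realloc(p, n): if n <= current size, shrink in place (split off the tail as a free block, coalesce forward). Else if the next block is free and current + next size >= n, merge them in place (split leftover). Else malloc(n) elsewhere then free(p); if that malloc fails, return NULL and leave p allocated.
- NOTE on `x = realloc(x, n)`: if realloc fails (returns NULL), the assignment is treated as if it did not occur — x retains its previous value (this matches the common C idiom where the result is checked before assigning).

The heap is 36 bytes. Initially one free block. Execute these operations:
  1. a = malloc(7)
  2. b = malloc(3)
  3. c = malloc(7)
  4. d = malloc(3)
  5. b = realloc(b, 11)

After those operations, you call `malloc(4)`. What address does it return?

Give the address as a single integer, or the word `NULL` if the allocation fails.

Op 1: a = malloc(7) -> a = 0; heap: [0-6 ALLOC][7-35 FREE]
Op 2: b = malloc(3) -> b = 7; heap: [0-6 ALLOC][7-9 ALLOC][10-35 FREE]
Op 3: c = malloc(7) -> c = 10; heap: [0-6 ALLOC][7-9 ALLOC][10-16 ALLOC][17-35 FREE]
Op 4: d = malloc(3) -> d = 17; heap: [0-6 ALLOC][7-9 ALLOC][10-16 ALLOC][17-19 ALLOC][20-35 FREE]
Op 5: b = realloc(b, 11) -> b = 20; heap: [0-6 ALLOC][7-9 FREE][10-16 ALLOC][17-19 ALLOC][20-30 ALLOC][31-35 FREE]
malloc(4): first-fit scan over [0-6 ALLOC][7-9 FREE][10-16 ALLOC][17-19 ALLOC][20-30 ALLOC][31-35 FREE] -> 31

Answer: 31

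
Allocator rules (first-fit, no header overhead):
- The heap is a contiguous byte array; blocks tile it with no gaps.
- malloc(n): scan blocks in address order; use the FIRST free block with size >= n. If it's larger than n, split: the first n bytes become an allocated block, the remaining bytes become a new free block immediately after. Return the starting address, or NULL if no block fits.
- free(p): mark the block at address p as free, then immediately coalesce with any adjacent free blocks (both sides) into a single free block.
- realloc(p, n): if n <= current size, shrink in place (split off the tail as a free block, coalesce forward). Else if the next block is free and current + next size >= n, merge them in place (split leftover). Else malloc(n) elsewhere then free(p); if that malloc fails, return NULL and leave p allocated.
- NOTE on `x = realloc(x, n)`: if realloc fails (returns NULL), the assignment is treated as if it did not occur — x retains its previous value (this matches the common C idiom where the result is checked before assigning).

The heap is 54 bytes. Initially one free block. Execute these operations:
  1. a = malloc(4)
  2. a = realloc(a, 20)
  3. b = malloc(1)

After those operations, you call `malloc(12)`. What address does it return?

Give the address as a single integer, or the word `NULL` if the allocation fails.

Answer: 21

Derivation:
Op 1: a = malloc(4) -> a = 0; heap: [0-3 ALLOC][4-53 FREE]
Op 2: a = realloc(a, 20) -> a = 0; heap: [0-19 ALLOC][20-53 FREE]
Op 3: b = malloc(1) -> b = 20; heap: [0-19 ALLOC][20-20 ALLOC][21-53 FREE]
malloc(12): first-fit scan over [0-19 ALLOC][20-20 ALLOC][21-53 FREE] -> 21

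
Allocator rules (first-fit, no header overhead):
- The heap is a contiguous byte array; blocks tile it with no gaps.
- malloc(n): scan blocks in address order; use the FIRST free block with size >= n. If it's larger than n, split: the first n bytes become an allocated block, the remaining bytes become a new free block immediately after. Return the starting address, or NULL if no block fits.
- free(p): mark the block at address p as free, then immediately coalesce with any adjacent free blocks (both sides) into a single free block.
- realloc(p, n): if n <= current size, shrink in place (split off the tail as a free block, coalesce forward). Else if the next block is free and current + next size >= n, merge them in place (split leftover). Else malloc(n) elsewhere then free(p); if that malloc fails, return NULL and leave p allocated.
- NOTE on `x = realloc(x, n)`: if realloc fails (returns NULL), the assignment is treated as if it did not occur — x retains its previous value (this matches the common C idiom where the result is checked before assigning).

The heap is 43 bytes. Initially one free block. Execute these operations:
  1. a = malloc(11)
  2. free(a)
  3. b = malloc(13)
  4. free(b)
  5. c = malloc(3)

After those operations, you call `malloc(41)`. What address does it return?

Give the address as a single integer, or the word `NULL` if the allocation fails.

Answer: NULL

Derivation:
Op 1: a = malloc(11) -> a = 0; heap: [0-10 ALLOC][11-42 FREE]
Op 2: free(a) -> (freed a); heap: [0-42 FREE]
Op 3: b = malloc(13) -> b = 0; heap: [0-12 ALLOC][13-42 FREE]
Op 4: free(b) -> (freed b); heap: [0-42 FREE]
Op 5: c = malloc(3) -> c = 0; heap: [0-2 ALLOC][3-42 FREE]
malloc(41): first-fit scan over [0-2 ALLOC][3-42 FREE] -> NULL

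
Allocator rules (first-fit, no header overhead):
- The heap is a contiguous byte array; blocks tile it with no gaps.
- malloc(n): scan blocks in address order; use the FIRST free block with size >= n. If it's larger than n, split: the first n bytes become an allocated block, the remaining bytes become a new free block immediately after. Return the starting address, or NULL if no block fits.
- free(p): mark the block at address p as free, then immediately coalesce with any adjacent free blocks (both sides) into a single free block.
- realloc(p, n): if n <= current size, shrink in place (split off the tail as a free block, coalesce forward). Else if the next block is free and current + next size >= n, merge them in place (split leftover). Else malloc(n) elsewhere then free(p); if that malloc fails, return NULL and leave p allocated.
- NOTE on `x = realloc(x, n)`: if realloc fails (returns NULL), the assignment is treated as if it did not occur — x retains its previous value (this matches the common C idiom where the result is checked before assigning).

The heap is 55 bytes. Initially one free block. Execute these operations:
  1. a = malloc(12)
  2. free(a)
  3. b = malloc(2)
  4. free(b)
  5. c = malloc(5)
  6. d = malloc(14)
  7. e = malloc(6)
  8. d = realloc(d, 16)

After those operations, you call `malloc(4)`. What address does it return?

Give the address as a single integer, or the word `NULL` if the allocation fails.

Answer: 5

Derivation:
Op 1: a = malloc(12) -> a = 0; heap: [0-11 ALLOC][12-54 FREE]
Op 2: free(a) -> (freed a); heap: [0-54 FREE]
Op 3: b = malloc(2) -> b = 0; heap: [0-1 ALLOC][2-54 FREE]
Op 4: free(b) -> (freed b); heap: [0-54 FREE]
Op 5: c = malloc(5) -> c = 0; heap: [0-4 ALLOC][5-54 FREE]
Op 6: d = malloc(14) -> d = 5; heap: [0-4 ALLOC][5-18 ALLOC][19-54 FREE]
Op 7: e = malloc(6) -> e = 19; heap: [0-4 ALLOC][5-18 ALLOC][19-24 ALLOC][25-54 FREE]
Op 8: d = realloc(d, 16) -> d = 25; heap: [0-4 ALLOC][5-18 FREE][19-24 ALLOC][25-40 ALLOC][41-54 FREE]
malloc(4): first-fit scan over [0-4 ALLOC][5-18 FREE][19-24 ALLOC][25-40 ALLOC][41-54 FREE] -> 5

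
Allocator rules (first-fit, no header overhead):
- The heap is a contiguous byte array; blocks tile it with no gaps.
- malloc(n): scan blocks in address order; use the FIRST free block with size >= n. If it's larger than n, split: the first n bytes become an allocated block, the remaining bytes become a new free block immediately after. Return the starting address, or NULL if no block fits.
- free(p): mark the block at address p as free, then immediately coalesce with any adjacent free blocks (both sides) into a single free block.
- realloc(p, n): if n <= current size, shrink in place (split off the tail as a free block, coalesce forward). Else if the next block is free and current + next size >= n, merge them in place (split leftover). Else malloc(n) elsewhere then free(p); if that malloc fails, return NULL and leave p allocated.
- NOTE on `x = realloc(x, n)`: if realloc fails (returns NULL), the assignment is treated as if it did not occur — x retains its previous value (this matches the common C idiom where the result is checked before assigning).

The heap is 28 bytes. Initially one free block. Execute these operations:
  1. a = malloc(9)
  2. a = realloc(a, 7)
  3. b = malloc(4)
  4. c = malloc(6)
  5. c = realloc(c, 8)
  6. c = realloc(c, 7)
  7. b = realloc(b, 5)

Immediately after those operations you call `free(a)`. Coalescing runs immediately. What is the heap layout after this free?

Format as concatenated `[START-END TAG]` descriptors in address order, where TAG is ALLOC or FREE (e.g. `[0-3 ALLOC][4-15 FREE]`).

Answer: [0-10 FREE][11-17 ALLOC][18-22 ALLOC][23-27 FREE]

Derivation:
Op 1: a = malloc(9) -> a = 0; heap: [0-8 ALLOC][9-27 FREE]
Op 2: a = realloc(a, 7) -> a = 0; heap: [0-6 ALLOC][7-27 FREE]
Op 3: b = malloc(4) -> b = 7; heap: [0-6 ALLOC][7-10 ALLOC][11-27 FREE]
Op 4: c = malloc(6) -> c = 11; heap: [0-6 ALLOC][7-10 ALLOC][11-16 ALLOC][17-27 FREE]
Op 5: c = realloc(c, 8) -> c = 11; heap: [0-6 ALLOC][7-10 ALLOC][11-18 ALLOC][19-27 FREE]
Op 6: c = realloc(c, 7) -> c = 11; heap: [0-6 ALLOC][7-10 ALLOC][11-17 ALLOC][18-27 FREE]
Op 7: b = realloc(b, 5) -> b = 18; heap: [0-6 ALLOC][7-10 FREE][11-17 ALLOC][18-22 ALLOC][23-27 FREE]
free(a): a = 0 -> block [0-6 ALLOC]; mark free, coalesce with adjacent free neighbors -> [0-10 FREE][11-17 ALLOC][18-22 ALLOC][23-27 FREE]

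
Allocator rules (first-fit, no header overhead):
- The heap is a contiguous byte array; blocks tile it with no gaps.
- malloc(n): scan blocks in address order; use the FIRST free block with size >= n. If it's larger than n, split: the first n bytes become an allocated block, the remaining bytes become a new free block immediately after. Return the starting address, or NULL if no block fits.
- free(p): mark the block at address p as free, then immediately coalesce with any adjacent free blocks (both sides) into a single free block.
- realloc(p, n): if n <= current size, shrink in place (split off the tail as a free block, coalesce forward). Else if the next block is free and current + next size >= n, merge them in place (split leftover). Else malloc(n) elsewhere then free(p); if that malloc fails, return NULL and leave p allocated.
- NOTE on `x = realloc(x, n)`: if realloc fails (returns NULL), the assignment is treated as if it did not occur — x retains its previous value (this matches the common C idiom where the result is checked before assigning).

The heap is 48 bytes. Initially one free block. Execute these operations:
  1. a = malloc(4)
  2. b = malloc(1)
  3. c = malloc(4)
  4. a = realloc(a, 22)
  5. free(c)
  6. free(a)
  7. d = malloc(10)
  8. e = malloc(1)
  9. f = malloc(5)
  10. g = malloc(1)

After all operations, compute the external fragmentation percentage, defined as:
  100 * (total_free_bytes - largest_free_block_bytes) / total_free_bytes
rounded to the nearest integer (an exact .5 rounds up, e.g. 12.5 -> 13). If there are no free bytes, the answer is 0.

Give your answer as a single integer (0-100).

Op 1: a = malloc(4) -> a = 0; heap: [0-3 ALLOC][4-47 FREE]
Op 2: b = malloc(1) -> b = 4; heap: [0-3 ALLOC][4-4 ALLOC][5-47 FREE]
Op 3: c = malloc(4) -> c = 5; heap: [0-3 ALLOC][4-4 ALLOC][5-8 ALLOC][9-47 FREE]
Op 4: a = realloc(a, 22) -> a = 9; heap: [0-3 FREE][4-4 ALLOC][5-8 ALLOC][9-30 ALLOC][31-47 FREE]
Op 5: free(c) -> (freed c); heap: [0-3 FREE][4-4 ALLOC][5-8 FREE][9-30 ALLOC][31-47 FREE]
Op 6: free(a) -> (freed a); heap: [0-3 FREE][4-4 ALLOC][5-47 FREE]
Op 7: d = malloc(10) -> d = 5; heap: [0-3 FREE][4-4 ALLOC][5-14 ALLOC][15-47 FREE]
Op 8: e = malloc(1) -> e = 0; heap: [0-0 ALLOC][1-3 FREE][4-4 ALLOC][5-14 ALLOC][15-47 FREE]
Op 9: f = malloc(5) -> f = 15; heap: [0-0 ALLOC][1-3 FREE][4-4 ALLOC][5-14 ALLOC][15-19 ALLOC][20-47 FREE]
Op 10: g = malloc(1) -> g = 1; heap: [0-0 ALLOC][1-1 ALLOC][2-3 FREE][4-4 ALLOC][5-14 ALLOC][15-19 ALLOC][20-47 FREE]
Free blocks: [2 28] total_free=30 largest=28 -> 100*(30-28)/30 = 200/30 ≈ 6.667 -> rounds to 7

Answer: 7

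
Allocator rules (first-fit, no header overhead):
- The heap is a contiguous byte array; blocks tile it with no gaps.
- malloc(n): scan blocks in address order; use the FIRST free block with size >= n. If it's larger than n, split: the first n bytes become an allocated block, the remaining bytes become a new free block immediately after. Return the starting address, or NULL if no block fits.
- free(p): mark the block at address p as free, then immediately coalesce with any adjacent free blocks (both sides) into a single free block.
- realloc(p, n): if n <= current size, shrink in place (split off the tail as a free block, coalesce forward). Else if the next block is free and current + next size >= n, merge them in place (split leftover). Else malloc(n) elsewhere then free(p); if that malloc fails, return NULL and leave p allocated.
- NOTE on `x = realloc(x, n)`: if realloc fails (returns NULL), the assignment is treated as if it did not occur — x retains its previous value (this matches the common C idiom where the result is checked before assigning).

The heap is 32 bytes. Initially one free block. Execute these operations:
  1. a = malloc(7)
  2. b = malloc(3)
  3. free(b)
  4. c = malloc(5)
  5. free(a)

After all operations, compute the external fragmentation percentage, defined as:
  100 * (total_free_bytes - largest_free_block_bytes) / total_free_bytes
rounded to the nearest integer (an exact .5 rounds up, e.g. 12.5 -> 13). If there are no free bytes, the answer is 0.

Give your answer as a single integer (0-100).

Answer: 26

Derivation:
Op 1: a = malloc(7) -> a = 0; heap: [0-6 ALLOC][7-31 FREE]
Op 2: b = malloc(3) -> b = 7; heap: [0-6 ALLOC][7-9 ALLOC][10-31 FREE]
Op 3: free(b) -> (freed b); heap: [0-6 ALLOC][7-31 FREE]
Op 4: c = malloc(5) -> c = 7; heap: [0-6 ALLOC][7-11 ALLOC][12-31 FREE]
Op 5: free(a) -> (freed a); heap: [0-6 FREE][7-11 ALLOC][12-31 FREE]
Free blocks: [7 20] total_free=27 largest=20 -> 100*(27-20)/27 = 700/27 ≈ 25.926 -> rounds to 26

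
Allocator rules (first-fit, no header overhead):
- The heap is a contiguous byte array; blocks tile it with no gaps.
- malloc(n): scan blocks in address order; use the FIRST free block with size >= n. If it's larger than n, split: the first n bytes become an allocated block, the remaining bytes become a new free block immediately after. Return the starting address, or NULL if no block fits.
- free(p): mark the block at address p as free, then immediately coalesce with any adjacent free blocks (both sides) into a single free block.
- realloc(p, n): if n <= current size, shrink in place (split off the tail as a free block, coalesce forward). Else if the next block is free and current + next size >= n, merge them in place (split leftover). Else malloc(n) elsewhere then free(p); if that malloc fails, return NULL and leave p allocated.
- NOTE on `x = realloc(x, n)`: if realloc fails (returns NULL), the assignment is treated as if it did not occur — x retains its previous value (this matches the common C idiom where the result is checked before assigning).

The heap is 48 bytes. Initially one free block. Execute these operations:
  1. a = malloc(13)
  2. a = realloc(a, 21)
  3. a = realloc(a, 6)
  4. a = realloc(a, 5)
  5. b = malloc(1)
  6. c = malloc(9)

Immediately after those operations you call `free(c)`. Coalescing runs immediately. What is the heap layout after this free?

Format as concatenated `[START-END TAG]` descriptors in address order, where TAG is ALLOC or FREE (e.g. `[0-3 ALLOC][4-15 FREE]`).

Op 1: a = malloc(13) -> a = 0; heap: [0-12 ALLOC][13-47 FREE]
Op 2: a = realloc(a, 21) -> a = 0; heap: [0-20 ALLOC][21-47 FREE]
Op 3: a = realloc(a, 6) -> a = 0; heap: [0-5 ALLOC][6-47 FREE]
Op 4: a = realloc(a, 5) -> a = 0; heap: [0-4 ALLOC][5-47 FREE]
Op 5: b = malloc(1) -> b = 5; heap: [0-4 ALLOC][5-5 ALLOC][6-47 FREE]
Op 6: c = malloc(9) -> c = 6; heap: [0-4 ALLOC][5-5 ALLOC][6-14 ALLOC][15-47 FREE]
free(c): c = 6 -> block [6-14 ALLOC]; mark free, coalesce with adjacent free neighbors -> [0-4 ALLOC][5-5 ALLOC][6-47 FREE]

Answer: [0-4 ALLOC][5-5 ALLOC][6-47 FREE]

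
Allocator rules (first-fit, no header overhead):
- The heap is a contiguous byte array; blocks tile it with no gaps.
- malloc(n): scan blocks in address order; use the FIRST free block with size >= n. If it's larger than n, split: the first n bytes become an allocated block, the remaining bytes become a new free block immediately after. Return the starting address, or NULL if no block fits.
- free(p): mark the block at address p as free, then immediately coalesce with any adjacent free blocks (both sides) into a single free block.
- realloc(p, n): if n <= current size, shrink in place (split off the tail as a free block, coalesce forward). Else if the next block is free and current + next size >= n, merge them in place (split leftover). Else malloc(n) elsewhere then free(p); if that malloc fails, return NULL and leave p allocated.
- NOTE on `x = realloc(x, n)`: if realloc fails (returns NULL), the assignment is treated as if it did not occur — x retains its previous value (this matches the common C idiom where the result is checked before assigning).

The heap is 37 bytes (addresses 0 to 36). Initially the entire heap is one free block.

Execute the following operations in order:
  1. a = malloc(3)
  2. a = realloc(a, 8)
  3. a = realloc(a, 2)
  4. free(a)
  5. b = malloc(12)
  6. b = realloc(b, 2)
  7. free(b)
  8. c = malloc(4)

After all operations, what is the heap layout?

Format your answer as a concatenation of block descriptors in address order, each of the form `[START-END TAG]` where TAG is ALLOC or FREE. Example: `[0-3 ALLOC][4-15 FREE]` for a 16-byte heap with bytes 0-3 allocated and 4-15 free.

Answer: [0-3 ALLOC][4-36 FREE]

Derivation:
Op 1: a = malloc(3) -> a = 0; heap: [0-2 ALLOC][3-36 FREE]
Op 2: a = realloc(a, 8) -> a = 0; heap: [0-7 ALLOC][8-36 FREE]
Op 3: a = realloc(a, 2) -> a = 0; heap: [0-1 ALLOC][2-36 FREE]
Op 4: free(a) -> (freed a); heap: [0-36 FREE]
Op 5: b = malloc(12) -> b = 0; heap: [0-11 ALLOC][12-36 FREE]
Op 6: b = realloc(b, 2) -> b = 0; heap: [0-1 ALLOC][2-36 FREE]
Op 7: free(b) -> (freed b); heap: [0-36 FREE]
Op 8: c = malloc(4) -> c = 0; heap: [0-3 ALLOC][4-36 FREE]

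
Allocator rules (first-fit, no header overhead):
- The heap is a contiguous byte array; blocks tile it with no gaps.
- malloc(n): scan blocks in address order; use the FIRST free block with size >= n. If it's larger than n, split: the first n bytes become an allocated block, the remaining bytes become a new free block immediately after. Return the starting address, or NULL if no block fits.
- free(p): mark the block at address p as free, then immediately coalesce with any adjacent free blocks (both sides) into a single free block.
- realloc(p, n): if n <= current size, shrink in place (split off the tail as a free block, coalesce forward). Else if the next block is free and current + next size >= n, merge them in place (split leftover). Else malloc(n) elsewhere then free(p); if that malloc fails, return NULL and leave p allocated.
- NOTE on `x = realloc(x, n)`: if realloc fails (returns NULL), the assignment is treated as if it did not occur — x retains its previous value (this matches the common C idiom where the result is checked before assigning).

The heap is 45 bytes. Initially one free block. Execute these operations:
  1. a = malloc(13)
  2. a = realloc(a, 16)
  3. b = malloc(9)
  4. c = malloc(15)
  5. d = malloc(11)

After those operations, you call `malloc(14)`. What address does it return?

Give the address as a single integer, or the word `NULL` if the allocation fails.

Op 1: a = malloc(13) -> a = 0; heap: [0-12 ALLOC][13-44 FREE]
Op 2: a = realloc(a, 16) -> a = 0; heap: [0-15 ALLOC][16-44 FREE]
Op 3: b = malloc(9) -> b = 16; heap: [0-15 ALLOC][16-24 ALLOC][25-44 FREE]
Op 4: c = malloc(15) -> c = 25; heap: [0-15 ALLOC][16-24 ALLOC][25-39 ALLOC][40-44 FREE]
Op 5: d = malloc(11) -> d = NULL; heap: [0-15 ALLOC][16-24 ALLOC][25-39 ALLOC][40-44 FREE]
malloc(14): first-fit scan over [0-15 ALLOC][16-24 ALLOC][25-39 ALLOC][40-44 FREE] -> NULL

Answer: NULL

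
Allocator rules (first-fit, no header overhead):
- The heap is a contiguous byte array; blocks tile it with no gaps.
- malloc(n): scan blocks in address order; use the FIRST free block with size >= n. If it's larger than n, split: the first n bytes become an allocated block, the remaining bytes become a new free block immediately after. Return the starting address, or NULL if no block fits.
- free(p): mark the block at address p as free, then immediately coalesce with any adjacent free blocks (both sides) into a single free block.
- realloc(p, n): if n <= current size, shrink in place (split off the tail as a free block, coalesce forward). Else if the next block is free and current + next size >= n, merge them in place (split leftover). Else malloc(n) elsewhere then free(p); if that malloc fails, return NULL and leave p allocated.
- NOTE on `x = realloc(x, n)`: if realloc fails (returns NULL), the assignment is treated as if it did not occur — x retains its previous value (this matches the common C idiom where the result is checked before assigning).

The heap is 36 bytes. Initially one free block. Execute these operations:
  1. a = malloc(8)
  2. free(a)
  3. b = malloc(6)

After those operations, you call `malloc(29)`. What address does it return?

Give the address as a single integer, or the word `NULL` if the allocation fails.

Answer: 6

Derivation:
Op 1: a = malloc(8) -> a = 0; heap: [0-7 ALLOC][8-35 FREE]
Op 2: free(a) -> (freed a); heap: [0-35 FREE]
Op 3: b = malloc(6) -> b = 0; heap: [0-5 ALLOC][6-35 FREE]
malloc(29): first-fit scan over [0-5 ALLOC][6-35 FREE] -> 6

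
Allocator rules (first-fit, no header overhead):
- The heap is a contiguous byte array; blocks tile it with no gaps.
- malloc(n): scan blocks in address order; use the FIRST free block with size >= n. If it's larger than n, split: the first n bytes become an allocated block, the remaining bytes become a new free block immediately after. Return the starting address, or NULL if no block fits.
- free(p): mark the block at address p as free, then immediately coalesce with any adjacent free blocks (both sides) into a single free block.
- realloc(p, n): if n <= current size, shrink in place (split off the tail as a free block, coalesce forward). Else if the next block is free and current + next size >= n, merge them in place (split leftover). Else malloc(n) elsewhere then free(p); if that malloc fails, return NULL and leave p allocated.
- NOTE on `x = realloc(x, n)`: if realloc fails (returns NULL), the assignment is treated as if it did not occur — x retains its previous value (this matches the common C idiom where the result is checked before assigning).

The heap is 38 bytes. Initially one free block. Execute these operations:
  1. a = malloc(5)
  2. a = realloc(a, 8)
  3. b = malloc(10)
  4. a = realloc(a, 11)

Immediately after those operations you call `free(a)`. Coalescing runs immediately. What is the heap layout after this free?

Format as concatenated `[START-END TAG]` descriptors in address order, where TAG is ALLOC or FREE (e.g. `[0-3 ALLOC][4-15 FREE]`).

Answer: [0-7 FREE][8-17 ALLOC][18-37 FREE]

Derivation:
Op 1: a = malloc(5) -> a = 0; heap: [0-4 ALLOC][5-37 FREE]
Op 2: a = realloc(a, 8) -> a = 0; heap: [0-7 ALLOC][8-37 FREE]
Op 3: b = malloc(10) -> b = 8; heap: [0-7 ALLOC][8-17 ALLOC][18-37 FREE]
Op 4: a = realloc(a, 11) -> a = 18; heap: [0-7 FREE][8-17 ALLOC][18-28 ALLOC][29-37 FREE]
free(a): a = 18 -> block [18-28 ALLOC]; mark free, coalesce with adjacent free neighbors -> [0-7 FREE][8-17 ALLOC][18-37 FREE]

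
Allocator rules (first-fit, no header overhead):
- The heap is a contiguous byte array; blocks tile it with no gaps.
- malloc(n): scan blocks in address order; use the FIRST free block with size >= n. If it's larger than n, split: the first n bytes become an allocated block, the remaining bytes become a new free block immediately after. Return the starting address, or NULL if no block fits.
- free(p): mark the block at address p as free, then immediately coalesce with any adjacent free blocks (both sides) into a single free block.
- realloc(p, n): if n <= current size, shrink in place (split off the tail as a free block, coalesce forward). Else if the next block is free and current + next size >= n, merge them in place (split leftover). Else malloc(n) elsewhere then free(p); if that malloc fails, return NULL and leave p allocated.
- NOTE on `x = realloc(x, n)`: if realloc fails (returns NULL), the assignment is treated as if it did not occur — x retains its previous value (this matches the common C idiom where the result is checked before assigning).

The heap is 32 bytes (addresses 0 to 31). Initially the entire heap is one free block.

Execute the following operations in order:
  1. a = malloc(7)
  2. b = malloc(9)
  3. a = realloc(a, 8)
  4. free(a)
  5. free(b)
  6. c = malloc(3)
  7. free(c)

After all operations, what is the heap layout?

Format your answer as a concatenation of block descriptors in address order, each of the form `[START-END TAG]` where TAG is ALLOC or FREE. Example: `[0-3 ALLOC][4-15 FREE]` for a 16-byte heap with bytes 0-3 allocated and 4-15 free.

Op 1: a = malloc(7) -> a = 0; heap: [0-6 ALLOC][7-31 FREE]
Op 2: b = malloc(9) -> b = 7; heap: [0-6 ALLOC][7-15 ALLOC][16-31 FREE]
Op 3: a = realloc(a, 8) -> a = 16; heap: [0-6 FREE][7-15 ALLOC][16-23 ALLOC][24-31 FREE]
Op 4: free(a) -> (freed a); heap: [0-6 FREE][7-15 ALLOC][16-31 FREE]
Op 5: free(b) -> (freed b); heap: [0-31 FREE]
Op 6: c = malloc(3) -> c = 0; heap: [0-2 ALLOC][3-31 FREE]
Op 7: free(c) -> (freed c); heap: [0-31 FREE]

Answer: [0-31 FREE]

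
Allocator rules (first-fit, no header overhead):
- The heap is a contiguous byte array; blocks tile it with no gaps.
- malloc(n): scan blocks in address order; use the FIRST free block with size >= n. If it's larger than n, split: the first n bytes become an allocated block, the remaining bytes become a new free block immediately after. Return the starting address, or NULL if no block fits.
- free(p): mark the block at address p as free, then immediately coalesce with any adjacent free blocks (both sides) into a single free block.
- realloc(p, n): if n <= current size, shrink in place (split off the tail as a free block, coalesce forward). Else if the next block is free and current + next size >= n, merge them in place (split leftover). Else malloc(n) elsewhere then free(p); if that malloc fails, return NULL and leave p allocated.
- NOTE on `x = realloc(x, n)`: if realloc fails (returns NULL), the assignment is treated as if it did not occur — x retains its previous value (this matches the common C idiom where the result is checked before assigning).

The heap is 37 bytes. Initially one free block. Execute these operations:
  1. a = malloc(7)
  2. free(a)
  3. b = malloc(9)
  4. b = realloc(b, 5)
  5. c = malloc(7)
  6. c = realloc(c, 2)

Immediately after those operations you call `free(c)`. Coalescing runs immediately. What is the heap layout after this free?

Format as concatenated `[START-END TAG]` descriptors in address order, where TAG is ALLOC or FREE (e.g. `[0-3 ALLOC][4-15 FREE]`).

Op 1: a = malloc(7) -> a = 0; heap: [0-6 ALLOC][7-36 FREE]
Op 2: free(a) -> (freed a); heap: [0-36 FREE]
Op 3: b = malloc(9) -> b = 0; heap: [0-8 ALLOC][9-36 FREE]
Op 4: b = realloc(b, 5) -> b = 0; heap: [0-4 ALLOC][5-36 FREE]
Op 5: c = malloc(7) -> c = 5; heap: [0-4 ALLOC][5-11 ALLOC][12-36 FREE]
Op 6: c = realloc(c, 2) -> c = 5; heap: [0-4 ALLOC][5-6 ALLOC][7-36 FREE]
free(c): c = 5 -> block [5-6 ALLOC]; mark free, coalesce with adjacent free neighbors -> [0-4 ALLOC][5-36 FREE]

Answer: [0-4 ALLOC][5-36 FREE]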